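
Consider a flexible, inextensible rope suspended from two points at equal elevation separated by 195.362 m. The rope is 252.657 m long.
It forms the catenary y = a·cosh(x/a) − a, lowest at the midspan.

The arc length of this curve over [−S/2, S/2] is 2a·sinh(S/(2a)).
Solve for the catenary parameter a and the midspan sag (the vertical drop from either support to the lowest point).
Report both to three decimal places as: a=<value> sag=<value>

a=76.680 sag=71.099

seed: a₀ = √(S³/(24(L−S))) = √(195.362³/(24·57.295)) = 73.637012
iter 1: u=1.326520  f(a)=+5.257e+00  f'(a)=-1.848e+00  a ← 73.637012 − (+5.257e+00/-1.848e+00) = 76.482312
iter 2: u=1.277171  f(a)=+3.201e-01  f'(a)=-1.629e+00  a ← 76.482312 − (+3.201e-01/-1.629e+00) = 76.678799
iter 3: u=1.273898  f(a)=+1.357e-03  f'(a)=-1.615e+00  a ← 76.678799 − (+1.357e-03/-1.615e+00) = 76.679639
iter 4: u=1.273884  f(a)=+2.459e-08  f'(a)=-1.615e+00  a ← 76.679639 − (+2.459e-08/-1.615e+00) = 76.679639
iter 5: u=1.273884  f(a)=-2.842e-14  f'(a)=-1.615e+00  a ← 76.679639 − (-2.842e-14/-1.615e+00) = 76.679639
converged: |Δa| < 1e-12 after 5 iterations
sag = a·(cosh(S/(2a)) − 1) = 76.679639·(cosh(1.273884) − 1) = 71.099443
T_max/T_min = cosh(S/(2a)) = 1.927227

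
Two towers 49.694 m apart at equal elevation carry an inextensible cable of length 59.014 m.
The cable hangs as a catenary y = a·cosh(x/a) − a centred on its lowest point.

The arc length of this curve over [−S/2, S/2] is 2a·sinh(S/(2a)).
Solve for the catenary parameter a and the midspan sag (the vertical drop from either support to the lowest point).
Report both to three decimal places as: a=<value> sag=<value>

seed: a₀ = √(S³/(24(L−S))) = √(49.694³/(24·9.320)) = 23.422991
iter 1: u=1.060795  f(a)=+5.387e-01  f'(a)=-8.890e-01  a ← 23.422991 − (+5.387e-01/-8.890e-01) = 24.028886
iter 2: u=1.034047  f(a)=+2.161e-02  f'(a)=-8.190e-01  a ← 24.028886 − (+2.161e-02/-8.190e-01) = 24.055270
iter 3: u=1.032913  f(a)=+3.799e-05  f'(a)=-8.161e-01  a ← 24.055270 − (+3.799e-05/-8.161e-01) = 24.055317
iter 4: u=1.032911  f(a)=+1.179e-10  f'(a)=-8.161e-01  a ← 24.055317 − (+1.179e-10/-8.161e-01) = 24.055317
iter 5: u=1.032911  f(a)=+0.000e+00  f'(a)=-8.161e-01  a ← 24.055317 − (+0.000e+00/-8.161e-01) = 24.055317
converged: |Δa| < 1e-12 after 5 iterations
sag = a·(cosh(S/(2a)) − 1) = 24.055317·(cosh(1.032911) − 1) = 14.014636
T_max/T_min = cosh(S/(2a)) = 1.582600

a=24.055 sag=14.015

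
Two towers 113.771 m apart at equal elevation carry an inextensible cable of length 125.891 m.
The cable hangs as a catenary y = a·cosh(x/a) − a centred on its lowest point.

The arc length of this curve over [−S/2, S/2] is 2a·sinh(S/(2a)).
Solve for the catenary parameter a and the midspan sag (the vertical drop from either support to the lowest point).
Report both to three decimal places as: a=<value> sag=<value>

seed: a₀ = √(S³/(24(L−S))) = √(113.771³/(24·12.120)) = 71.152544
iter 1: u=0.799487  f(a)=+3.933e-01  f'(a)=-3.630e-01  a ← 71.152544 − (+3.933e-01/-3.630e-01) = 72.236122
iter 2: u=0.787494  f(a)=+9.164e-03  f'(a)=-3.462e-01  a ← 72.236122 − (+9.164e-03/-3.462e-01) = 72.262591
iter 3: u=0.787205  f(a)=+5.239e-06  f'(a)=-3.458e-01  a ← 72.262591 − (+5.239e-06/-3.458e-01) = 72.262606
iter 4: u=0.787205  f(a)=+1.691e-12  f'(a)=-3.458e-01  a ← 72.262606 − (+1.691e-12/-3.458e-01) = 72.262606
converged: |Δa| < 1e-12 after 4 iterations
sag = a·(cosh(S/(2a)) − 1) = 72.262606·(cosh(0.787205) − 1) = 23.570688
T_max/T_min = cosh(S/(2a)) = 1.326181

a=72.263 sag=23.571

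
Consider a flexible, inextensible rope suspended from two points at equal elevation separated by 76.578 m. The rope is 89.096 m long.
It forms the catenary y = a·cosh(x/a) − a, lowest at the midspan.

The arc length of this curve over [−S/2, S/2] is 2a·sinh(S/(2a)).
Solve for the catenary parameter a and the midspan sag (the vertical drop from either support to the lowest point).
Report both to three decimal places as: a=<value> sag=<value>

seed: a₀ = √(S³/(24(L−S))) = √(76.578³/(24·12.518)) = 38.661877
iter 1: u=0.990355  f(a)=+6.284e-01  f'(a)=-7.133e-01  a ← 38.661877 − (+6.284e-01/-7.133e-01) = 39.542826
iter 2: u=0.968292  f(a)=+2.212e-02  f'(a)=-6.639e-01  a ← 39.542826 − (+2.212e-02/-6.639e-01) = 39.576144
iter 3: u=0.967477  f(a)=+2.962e-05  f'(a)=-6.621e-01  a ← 39.576144 − (+2.962e-05/-6.621e-01) = 39.576189
iter 4: u=0.967476  f(a)=+5.328e-11  f'(a)=-6.621e-01  a ← 39.576189 − (+5.328e-11/-6.621e-01) = 39.576189
iter 5: u=0.967476  f(a)=+1.421e-14  f'(a)=-6.621e-01  a ← 39.576189 − (+1.421e-14/-6.621e-01) = 39.576189
converged: |Δa| < 1e-12 after 5 iterations
sag = a·(cosh(S/(2a)) − 1) = 39.576189·(cosh(0.967476) − 1) = 20.012392
T_max/T_min = cosh(S/(2a)) = 1.505667

a=39.576 sag=20.012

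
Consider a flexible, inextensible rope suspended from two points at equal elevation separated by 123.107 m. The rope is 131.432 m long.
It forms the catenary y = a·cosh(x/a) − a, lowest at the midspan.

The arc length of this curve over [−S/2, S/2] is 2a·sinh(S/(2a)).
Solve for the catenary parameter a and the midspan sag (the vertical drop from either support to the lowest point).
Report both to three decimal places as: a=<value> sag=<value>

seed: a₀ = √(S³/(24(L−S))) = √(123.107³/(24·8.325)) = 96.633204
iter 1: u=0.636981  f(a)=+1.705e-01  f'(a)=-1.794e-01  a ← 96.633204 − (+1.705e-01/-1.794e-01) = 97.583804
iter 2: u=0.630776  f(a)=+2.549e-03  f'(a)=-1.741e-01  a ← 97.583804 − (+2.549e-03/-1.741e-01) = 97.598448
iter 3: u=0.630681  f(a)=+5.887e-07  f'(a)=-1.740e-01  a ← 97.598448 − (+5.887e-07/-1.740e-01) = 97.598451
iter 4: u=0.630681  f(a)=+5.684e-14  f'(a)=-1.740e-01  a ← 97.598451 − (+5.684e-14/-1.740e-01) = 97.598451
converged: |Δa| < 1e-12 after 4 iterations
sag = a·(cosh(S/(2a)) − 1) = 97.598451·(cosh(0.630681) − 1) = 20.062291
T_max/T_min = cosh(S/(2a)) = 1.205560

a=97.598 sag=20.062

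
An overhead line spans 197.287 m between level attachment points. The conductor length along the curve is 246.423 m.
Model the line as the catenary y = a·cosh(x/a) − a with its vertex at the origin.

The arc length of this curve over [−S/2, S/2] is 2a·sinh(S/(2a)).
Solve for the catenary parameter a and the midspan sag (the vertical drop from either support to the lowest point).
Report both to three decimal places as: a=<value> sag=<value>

seed: a₀ = √(S³/(24(L−S))) = √(197.287³/(24·49.136)) = 80.694174
iter 1: u=1.222436  f(a)=+3.805e+00  f'(a)=-1.410e+00  a ← 80.694174 − (+3.805e+00/-1.410e+00) = 83.392911
iter 2: u=1.182876  f(a)=+1.992e-01  f'(a)=-1.266e+00  a ← 83.392911 − (+1.992e-01/-1.266e+00) = 83.550299
iter 3: u=1.180648  f(a)=+6.128e-04  f'(a)=-1.258e+00  a ← 83.550299 − (+6.128e-04/-1.258e+00) = 83.550786
iter 4: u=1.180641  f(a)=+5.840e-09  f'(a)=-1.258e+00  a ← 83.550786 − (+5.840e-09/-1.258e+00) = 83.550786
iter 5: u=1.180641  f(a)=+2.842e-14  f'(a)=-1.258e+00  a ← 83.550786 − (+2.842e-14/-1.258e+00) = 83.550786
converged: |Δa| < 1e-12 after 5 iterations
sag = a·(cosh(S/(2a)) − 1) = 83.550786·(cosh(1.180641) − 1) = 65.317638
T_max/T_min = cosh(S/(2a)) = 1.781772

a=83.551 sag=65.318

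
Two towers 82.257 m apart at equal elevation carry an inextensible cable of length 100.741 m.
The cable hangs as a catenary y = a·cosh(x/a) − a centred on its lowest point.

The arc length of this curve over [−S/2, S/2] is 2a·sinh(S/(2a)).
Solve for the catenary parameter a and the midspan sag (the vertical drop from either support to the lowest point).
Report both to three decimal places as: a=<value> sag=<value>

seed: a₀ = √(S³/(24(L−S))) = √(82.257³/(24·18.484)) = 35.420582
iter 1: u=1.161147  f(a)=+1.287e+00  f'(a)=-1.191e+00  a ← 35.420582 − (+1.287e+00/-1.191e+00) = 36.500720
iter 2: u=1.126786  f(a)=+6.121e-02  f'(a)=-1.080e+00  a ← 36.500720 − (+6.121e-02/-1.080e+00) = 36.557370
iter 3: u=1.125040  f(a)=+1.538e-04  f'(a)=-1.075e+00  a ← 36.557370 − (+1.538e-04/-1.075e+00) = 36.557513
iter 4: u=1.125036  f(a)=+9.763e-10  f'(a)=-1.075e+00  a ← 36.557513 − (+9.763e-10/-1.075e+00) = 36.557513
iter 5: u=1.125036  f(a)=+0.000e+00  f'(a)=-1.075e+00  a ← 36.557513 − (+0.000e+00/-1.075e+00) = 36.557513
converged: |Δa| < 1e-12 after 5 iterations
sag = a·(cosh(S/(2a)) − 1) = 36.557513·(cosh(1.125036) − 1) = 25.681052
T_max/T_min = cosh(S/(2a)) = 1.702484

a=36.558 sag=25.681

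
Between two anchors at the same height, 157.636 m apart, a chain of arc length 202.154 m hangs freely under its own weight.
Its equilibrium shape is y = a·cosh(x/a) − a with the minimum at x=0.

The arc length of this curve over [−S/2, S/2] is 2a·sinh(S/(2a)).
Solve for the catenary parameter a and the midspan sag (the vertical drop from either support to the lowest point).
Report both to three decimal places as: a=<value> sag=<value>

a=62.964 sag=56.120

seed: a₀ = √(S³/(24(L−S))) = √(157.636³/(24·44.518)) = 60.549375
iter 1: u=1.301715  f(a)=+3.928e+00  f'(a)=-1.735e+00  a ← 60.549375 − (+3.928e+00/-1.735e+00) = 62.812811
iter 2: u=1.254808  f(a)=+2.310e-01  f'(a)=-1.537e+00  a ← 62.812811 − (+2.310e-01/-1.537e+00) = 62.963125
iter 3: u=1.251812  f(a)=+9.092e-04  f'(a)=-1.524e+00  a ← 62.963125 − (+9.092e-04/-1.524e+00) = 62.963721
iter 4: u=1.251800  f(a)=+1.421e-08  f'(a)=-1.524e+00  a ← 62.963721 − (+1.421e-08/-1.524e+00) = 62.963721
iter 5: u=1.251800  f(a)=+5.684e-14  f'(a)=-1.524e+00  a ← 62.963721 − (+5.684e-14/-1.524e+00) = 62.963721
converged: |Δa| < 1e-12 after 5 iterations
sag = a·(cosh(S/(2a)) − 1) = 62.963721·(cosh(1.251800) − 1) = 56.120241
T_max/T_min = cosh(S/(2a)) = 1.891311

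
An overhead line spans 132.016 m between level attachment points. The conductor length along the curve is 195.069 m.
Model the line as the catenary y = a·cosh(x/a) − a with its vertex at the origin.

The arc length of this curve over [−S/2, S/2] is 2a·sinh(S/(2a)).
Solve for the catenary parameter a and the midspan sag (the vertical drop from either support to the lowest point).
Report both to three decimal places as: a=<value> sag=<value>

a=41.527 sag=64.480

seed: a₀ = √(S³/(24(L−S))) = √(132.016³/(24·63.053)) = 38.992525
iter 1: u=1.692837  f(a)=+9.676e+00  f'(a)=-4.261e+00  a ← 38.992525 − (+9.676e+00/-4.261e+00) = 41.263413
iter 2: u=1.599674  f(a)=+9.097e-01  f'(a)=-3.494e+00  a ← 41.263413 − (+9.097e-01/-3.494e+00) = 41.523755
iter 3: u=1.589644  f(a)=+9.883e-03  f'(a)=-3.419e+00  a ← 41.523755 − (+9.883e-03/-3.419e+00) = 41.526645
iter 4: u=1.589534  f(a)=+1.195e-06  f'(a)=-3.418e+00  a ← 41.526645 − (+1.195e-06/-3.418e+00) = 41.526646
iter 5: u=1.589534  f(a)=+2.842e-14  f'(a)=-3.418e+00  a ← 41.526646 − (+2.842e-14/-3.418e+00) = 41.526646
converged: |Δa| < 1e-12 after 5 iterations
sag = a·(cosh(S/(2a)) − 1) = 41.526646·(cosh(1.589534) − 1) = 64.480151
T_max/T_min = cosh(S/(2a)) = 2.552742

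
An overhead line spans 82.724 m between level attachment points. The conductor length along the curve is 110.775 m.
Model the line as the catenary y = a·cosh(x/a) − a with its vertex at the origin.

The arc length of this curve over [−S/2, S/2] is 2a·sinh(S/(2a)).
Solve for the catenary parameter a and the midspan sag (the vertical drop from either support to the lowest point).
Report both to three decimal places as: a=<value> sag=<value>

seed: a₀ = √(S³/(24(L−S))) = √(82.724³/(24·28.051)) = 28.997963
iter 1: u=1.426376  f(a)=+2.996e+00  f'(a)=-2.358e+00  a ← 28.997963 − (+2.996e+00/-2.358e+00) = 30.268425
iter 2: u=1.366507  f(a)=+2.081e-01  f'(a)=-2.041e+00  a ← 30.268425 − (+2.081e-01/-2.041e+00) = 30.370410
iter 3: u=1.361918  f(a)=+1.170e-03  f'(a)=-2.018e+00  a ← 30.370410 − (+1.170e-03/-2.018e+00) = 30.370990
iter 4: u=1.361892  f(a)=+3.747e-08  f'(a)=-2.018e+00  a ← 30.370990 − (+3.747e-08/-2.018e+00) = 30.370990
iter 5: u=1.361892  f(a)=-1.421e-14  f'(a)=-2.018e+00  a ← 30.370990 − (-1.421e-14/-2.018e+00) = 30.370990
converged: |Δa| < 1e-12 after 5 iterations
sag = a·(cosh(S/(2a)) − 1) = 30.370990·(cosh(1.361892) − 1) = 32.796820
T_max/T_min = cosh(S/(2a)) = 2.079873

a=30.371 sag=32.797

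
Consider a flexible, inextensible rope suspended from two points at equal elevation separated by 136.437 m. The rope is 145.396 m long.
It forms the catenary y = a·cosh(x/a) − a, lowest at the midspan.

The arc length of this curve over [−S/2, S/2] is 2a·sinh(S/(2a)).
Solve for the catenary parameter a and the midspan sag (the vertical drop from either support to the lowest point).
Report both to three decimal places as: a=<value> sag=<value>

a=109.738 sag=21.896

seed: a₀ = √(S³/(24(L−S))) = √(136.437³/(24·8.959)) = 108.683309
iter 1: u=0.627681  f(a)=+1.781e-01  f'(a)=-1.715e-01  a ← 108.683309 − (+1.781e-01/-1.715e-01) = 109.722375
iter 2: u=0.621737  f(a)=+2.587e-03  f'(a)=-1.665e-01  a ← 109.722375 − (+2.587e-03/-1.665e-01) = 109.737913
iter 3: u=0.621649  f(a)=+5.634e-07  f'(a)=-1.664e-01  a ← 109.737913 − (+5.634e-07/-1.664e-01) = 109.737917
iter 4: u=0.621649  f(a)=+2.842e-14  f'(a)=-1.664e-01  a ← 109.737917 − (+2.842e-14/-1.664e-01) = 109.737917
converged: |Δa| < 1e-12 after 4 iterations
sag = a·(cosh(S/(2a)) − 1) = 109.737917·(cosh(0.621649) − 1) = 21.895702
T_max/T_min = cosh(S/(2a)) = 1.199527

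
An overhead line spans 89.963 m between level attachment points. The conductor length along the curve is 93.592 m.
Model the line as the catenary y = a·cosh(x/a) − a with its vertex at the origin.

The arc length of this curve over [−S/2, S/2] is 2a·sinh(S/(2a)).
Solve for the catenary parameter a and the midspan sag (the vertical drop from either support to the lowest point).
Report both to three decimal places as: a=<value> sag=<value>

a=91.980 sag=11.220

seed: a₀ = √(S³/(24(L−S))) = √(89.963³/(24·3.629)) = 91.431699
iter 1: u=0.491968  f(a)=+4.417e-02  f'(a)=-8.132e-02  a ← 91.431699 − (+4.417e-02/-8.132e-02) = 91.974874
iter 2: u=0.489063  f(a)=+3.967e-04  f'(a)=-7.986e-02  a ← 91.974874 − (+3.967e-04/-7.986e-02) = 91.979841
iter 3: u=0.489037  f(a)=+3.264e-08  f'(a)=-7.985e-02  a ← 91.979841 − (+3.264e-08/-7.985e-02) = 91.979842
iter 4: u=0.489037  f(a)=+1.421e-14  f'(a)=-7.985e-02  a ← 91.979842 − (+1.421e-14/-7.985e-02) = 91.979842
converged: |Δa| < 1e-12 after 4 iterations
sag = a·(cosh(S/(2a)) − 1) = 91.979842·(cosh(0.489037) − 1) = 11.219756
T_max/T_min = cosh(S/(2a)) = 1.121981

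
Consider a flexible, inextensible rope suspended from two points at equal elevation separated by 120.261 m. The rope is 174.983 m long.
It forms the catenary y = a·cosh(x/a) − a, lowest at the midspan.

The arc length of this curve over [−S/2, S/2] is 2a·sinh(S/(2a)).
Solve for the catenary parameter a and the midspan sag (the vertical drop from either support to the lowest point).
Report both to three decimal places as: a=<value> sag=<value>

seed: a₀ = √(S³/(24(L−S))) = √(120.261³/(24·54.722)) = 36.391555
iter 1: u=1.652320  f(a)=+7.974e+00  f'(a)=-3.913e+00  a ← 36.391555 − (+7.974e+00/-3.913e+00) = 38.429647
iter 2: u=1.564690  f(a)=+7.189e-01  f'(a)=-3.236e+00  a ← 38.429647 − (+7.189e-01/-3.236e+00) = 38.651798
iter 3: u=1.555697  f(a)=+7.123e-03  f'(a)=-3.172e+00  a ← 38.651798 − (+7.123e-03/-3.172e+00) = 38.654043
iter 4: u=1.555607  f(a)=+7.144e-07  f'(a)=-3.172e+00  a ← 38.654043 − (+7.144e-07/-3.172e+00) = 38.654044
iter 5: u=1.555607  f(a)=+0.000e+00  f'(a)=-3.172e+00  a ← 38.654044 − (+0.000e+00/-3.172e+00) = 38.654044
converged: |Δa| < 1e-12 after 5 iterations
sag = a·(cosh(S/(2a)) − 1) = 38.654044·(cosh(1.555607) − 1) = 56.995827
T_max/T_min = cosh(S/(2a)) = 2.474511

a=38.654 sag=56.996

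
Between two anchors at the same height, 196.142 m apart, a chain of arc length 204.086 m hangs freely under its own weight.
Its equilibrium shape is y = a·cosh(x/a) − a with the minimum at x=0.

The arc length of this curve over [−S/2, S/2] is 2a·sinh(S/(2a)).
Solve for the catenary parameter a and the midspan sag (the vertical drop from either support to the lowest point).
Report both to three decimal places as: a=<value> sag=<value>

seed: a₀ = √(S³/(24(L−S))) = √(196.142³/(24·7.944)) = 198.943915
iter 1: u=0.492958  f(a)=+9.708e-02  f'(a)=-8.182e-02  a ← 198.943915 − (+9.708e-02/-8.182e-02) = 200.130468
iter 2: u=0.490035  f(a)=+8.754e-04  f'(a)=-8.035e-02  a ← 200.130468 − (+8.754e-04/-8.035e-02) = 200.141363
iter 3: u=0.490009  f(a)=+7.262e-08  f'(a)=-8.034e-02  a ← 200.141363 − (+7.262e-08/-8.034e-02) = 200.141364
iter 4: u=0.490009  f(a)=-5.684e-14  f'(a)=-8.034e-02  a ← 200.141364 − (-5.684e-14/-8.034e-02) = 200.141364
converged: |Δa| < 1e-12 after 4 iterations
sag = a·(cosh(S/(2a)) − 1) = 200.141364·(cosh(0.490009) − 1) = 24.512457
T_max/T_min = cosh(S/(2a)) = 1.122476

a=200.141 sag=24.512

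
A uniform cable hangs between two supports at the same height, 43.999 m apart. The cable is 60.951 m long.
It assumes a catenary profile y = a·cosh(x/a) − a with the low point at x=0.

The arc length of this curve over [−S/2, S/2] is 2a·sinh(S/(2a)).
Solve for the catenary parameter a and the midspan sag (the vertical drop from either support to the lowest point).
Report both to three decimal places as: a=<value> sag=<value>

a=15.241 sag=18.833

seed: a₀ = √(S³/(24(L−S))) = √(43.999³/(24·16.952)) = 14.469320
iter 1: u=1.520424  f(a)=+2.071e+00  f'(a)=-2.932e+00  a ← 14.469320 − (+2.071e+00/-2.932e+00) = 15.175701
iter 2: u=1.449653  f(a)=+1.613e-01  f'(a)=-2.491e+00  a ← 15.175701 − (+1.613e-01/-2.491e+00) = 15.240452
iter 3: u=1.443494  f(a)=+1.161e-03  f'(a)=-2.455e+00  a ← 15.240452 − (+1.161e-03/-2.455e+00) = 15.240925
iter 4: u=1.443449  f(a)=+6.117e-08  f'(a)=-2.455e+00  a ← 15.240925 − (+6.117e-08/-2.455e+00) = 15.240925
iter 5: u=1.443449  f(a)=+0.000e+00  f'(a)=-2.455e+00  a ← 15.240925 − (+0.000e+00/-2.455e+00) = 15.240925
converged: |Δa| < 1e-12 after 5 iterations
sag = a·(cosh(S/(2a)) − 1) = 15.240925·(cosh(1.443449) − 1) = 18.833140
T_max/T_min = cosh(S/(2a)) = 2.235695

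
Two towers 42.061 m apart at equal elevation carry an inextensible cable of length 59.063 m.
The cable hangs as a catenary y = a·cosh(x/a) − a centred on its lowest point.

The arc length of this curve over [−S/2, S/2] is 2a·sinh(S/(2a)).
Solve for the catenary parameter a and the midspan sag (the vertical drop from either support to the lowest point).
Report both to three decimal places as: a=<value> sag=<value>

seed: a₀ = √(S³/(24(L−S))) = √(42.061³/(24·17.002)) = 13.504042
iter 1: u=1.557349  f(a)=+2.185e+00  f'(a)=-3.184e+00  a ← 13.504042 − (+2.185e+00/-3.184e+00) = 14.190240
iter 2: u=1.482040  f(a)=+1.776e-01  f'(a)=-2.686e+00  a ← 14.190240 − (+1.776e-01/-2.686e+00) = 14.256361
iter 3: u=1.475166  f(a)=+1.402e-03  f'(a)=-2.643e+00  a ← 14.256361 − (+1.402e-03/-2.643e+00) = 14.256892
iter 4: u=1.475111  f(a)=+8.899e-08  f'(a)=-2.643e+00  a ← 14.256892 − (+8.899e-08/-2.643e+00) = 14.256892
iter 5: u=1.475111  f(a)=+0.000e+00  f'(a)=-2.643e+00  a ← 14.256892 − (+0.000e+00/-2.643e+00) = 14.256892
converged: |Δa| < 1e-12 after 5 iterations
sag = a·(cosh(S/(2a)) − 1) = 14.256892·(cosh(1.475111) − 1) = 18.535919
T_max/T_min = cosh(S/(2a)) = 2.300137

a=14.257 sag=18.536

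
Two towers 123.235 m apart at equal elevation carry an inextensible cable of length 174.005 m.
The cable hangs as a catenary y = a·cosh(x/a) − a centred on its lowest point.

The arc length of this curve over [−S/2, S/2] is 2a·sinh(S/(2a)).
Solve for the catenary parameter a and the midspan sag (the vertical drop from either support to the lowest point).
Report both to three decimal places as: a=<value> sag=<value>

a=41.415 sag=54.942

seed: a₀ = √(S³/(24(L−S))) = √(123.235³/(24·50.770)) = 39.191501
iter 1: u=1.572216  f(a)=+6.657e+00  f'(a)=-3.290e+00  a ← 39.191501 − (+6.657e+00/-3.290e+00) = 41.214629
iter 2: u=1.495040  f(a)=+5.502e-01  f'(a)=-2.767e+00  a ← 41.214629 − (+5.502e-01/-2.767e+00) = 41.413468
iter 3: u=1.487861  f(a)=+4.507e-03  f'(a)=-2.722e+00  a ← 41.413468 − (+4.507e-03/-2.722e+00) = 41.415124
iter 4: u=1.487802  f(a)=+3.078e-07  f'(a)=-2.722e+00  a ← 41.415124 − (+3.078e-07/-2.722e+00) = 41.415124
iter 5: u=1.487802  f(a)=-5.684e-14  f'(a)=-2.722e+00  a ← 41.415124 − (-5.684e-14/-2.722e+00) = 41.415124
converged: |Δa| < 1e-12 after 5 iterations
sag = a·(cosh(S/(2a)) − 1) = 41.415124·(cosh(1.487802) − 1) = 54.941752
T_max/T_min = cosh(S/(2a)) = 2.326611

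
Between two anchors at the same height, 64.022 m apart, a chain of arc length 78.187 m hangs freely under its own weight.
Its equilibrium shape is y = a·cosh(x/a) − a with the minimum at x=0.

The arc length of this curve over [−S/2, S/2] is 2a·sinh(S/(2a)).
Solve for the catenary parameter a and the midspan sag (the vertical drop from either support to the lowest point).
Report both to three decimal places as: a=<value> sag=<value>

a=28.662 sag=19.813

seed: a₀ = √(S³/(24(L−S))) = √(64.022³/(24·14.165)) = 27.783052
iter 1: u=1.152177  f(a)=+9.705e-01  f'(a)=-1.162e+00  a ← 27.783052 − (+9.705e-01/-1.162e+00) = 28.618502
iter 2: u=1.118542  f(a)=+4.550e-02  f'(a)=-1.055e+00  a ← 28.618502 − (+4.550e-02/-1.055e+00) = 28.661624
iter 3: u=1.116859  f(a)=+1.109e-04  f'(a)=-1.050e+00  a ← 28.661624 − (+1.109e-04/-1.050e+00) = 28.661729
iter 4: u=1.116855  f(a)=+6.620e-10  f'(a)=-1.050e+00  a ← 28.661729 − (+6.620e-10/-1.050e+00) = 28.661729
iter 5: u=1.116855  f(a)=+1.421e-14  f'(a)=-1.050e+00  a ← 28.661729 − (+1.421e-14/-1.050e+00) = 28.661729
converged: |Δa| < 1e-12 after 5 iterations
sag = a·(cosh(S/(2a)) − 1) = 28.661729·(cosh(1.116855) − 1) = 19.812970
T_max/T_min = cosh(S/(2a)) = 1.691269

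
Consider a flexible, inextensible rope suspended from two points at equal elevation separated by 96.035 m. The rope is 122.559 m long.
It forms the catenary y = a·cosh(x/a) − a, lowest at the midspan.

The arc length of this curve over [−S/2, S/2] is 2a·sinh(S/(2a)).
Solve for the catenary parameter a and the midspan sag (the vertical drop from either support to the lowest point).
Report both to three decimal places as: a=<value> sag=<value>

a=38.757 sag=33.750

seed: a₀ = √(S³/(24(L−S))) = √(96.035³/(24·26.524)) = 37.300889
iter 1: u=1.287302  f(a)=+2.286e+00  f'(a)=-1.672e+00  a ← 37.300889 − (+2.286e+00/-1.672e+00) = 38.668198
iter 2: u=1.241783  f(a)=+1.317e-01  f'(a)=-1.485e+00  a ← 38.668198 − (+1.317e-01/-1.485e+00) = 38.756933
iter 3: u=1.238940  f(a)=+4.964e-04  f'(a)=-1.473e+00  a ← 38.756933 − (+4.964e-04/-1.473e+00) = 38.757270
iter 4: u=1.238929  f(a)=+7.109e-09  f'(a)=-1.473e+00  a ← 38.757270 − (+7.109e-09/-1.473e+00) = 38.757270
iter 5: u=1.238929  f(a)=-2.842e-14  f'(a)=-1.473e+00  a ← 38.757270 − (-2.842e-14/-1.473e+00) = 38.757270
converged: |Δa| < 1e-12 after 5 iterations
sag = a·(cosh(S/(2a)) − 1) = 38.757270·(cosh(1.238929) − 1) = 33.749993
T_max/T_min = cosh(S/(2a)) = 1.870804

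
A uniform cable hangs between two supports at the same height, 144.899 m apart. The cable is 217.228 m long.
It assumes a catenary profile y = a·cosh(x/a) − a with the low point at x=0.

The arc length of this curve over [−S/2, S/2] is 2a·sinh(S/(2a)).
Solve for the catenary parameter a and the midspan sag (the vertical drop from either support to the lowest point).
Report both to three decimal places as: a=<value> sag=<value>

a=44.696 sag=72.755

seed: a₀ = √(S³/(24(L−S))) = √(144.899³/(24·72.329)) = 41.863567
iter 1: u=1.730610  f(a)=+1.164e+01  f'(a)=-4.607e+00  a ← 41.863567 − (+1.164e+01/-4.607e+00) = 44.389206
iter 2: u=1.632142  f(a)=+1.136e+00  f'(a)=-3.748e+00  a ← 44.389206 − (+1.136e+00/-3.748e+00) = 44.692380
iter 3: u=1.621071  f(a)=+1.342e-02  f'(a)=-3.660e+00  a ← 44.692380 − (+1.342e-02/-3.660e+00) = 44.696048
iter 4: u=1.620938  f(a)=+1.922e-06  f'(a)=-3.659e+00  a ← 44.696048 − (+1.922e-06/-3.659e+00) = 44.696048
iter 5: u=1.620937  f(a)=+2.842e-14  f'(a)=-3.659e+00  a ← 44.696048 − (+2.842e-14/-3.659e+00) = 44.696048
converged: |Δa| < 1e-12 after 5 iterations
sag = a·(cosh(S/(2a)) − 1) = 44.696048·(cosh(1.620937) − 1) = 72.754953
T_max/T_min = cosh(S/(2a)) = 2.627771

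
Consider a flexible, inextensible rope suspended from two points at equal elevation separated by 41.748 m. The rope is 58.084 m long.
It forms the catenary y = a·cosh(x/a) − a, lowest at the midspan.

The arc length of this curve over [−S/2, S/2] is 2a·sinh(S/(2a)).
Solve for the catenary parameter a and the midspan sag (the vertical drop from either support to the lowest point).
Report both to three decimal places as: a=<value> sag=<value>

a=14.360 sag=18.038

seed: a₀ = √(S³/(24(L−S))) = √(41.748³/(24·16.336)) = 13.623071
iter 1: u=1.532254  f(a)=+2.028e+00  f'(a)=-3.011e+00  a ← 13.623071 − (+2.028e+00/-3.011e+00) = 14.296825
iter 2: u=1.460044  f(a)=+1.602e-01  f'(a)=-2.552e+00  a ← 14.296825 − (+1.602e-01/-2.552e+00) = 14.359589
iter 3: u=1.453663  f(a)=+1.188e-03  f'(a)=-2.515e+00  a ← 14.359589 − (+1.188e-03/-2.515e+00) = 14.360061
iter 4: u=1.453615  f(a)=+6.648e-08  f'(a)=-2.514e+00  a ← 14.360061 − (+6.648e-08/-2.514e+00) = 14.360061
iter 5: u=1.453615  f(a)=+1.421e-14  f'(a)=-2.514e+00  a ← 14.360061 − (+1.421e-14/-2.514e+00) = 14.360061
converged: |Δa| < 1e-12 after 5 iterations
sag = a·(cosh(S/(2a)) − 1) = 14.360061·(cosh(1.453615) − 1) = 18.038228
T_max/T_min = cosh(S/(2a)) = 2.256139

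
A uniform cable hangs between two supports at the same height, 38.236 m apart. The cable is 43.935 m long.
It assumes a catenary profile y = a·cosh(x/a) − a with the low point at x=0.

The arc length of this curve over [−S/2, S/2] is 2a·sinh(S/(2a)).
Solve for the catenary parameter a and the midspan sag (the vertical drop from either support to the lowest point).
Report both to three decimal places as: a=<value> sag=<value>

a=20.654 sag=9.498

seed: a₀ = √(S³/(24(L−S))) = √(38.236³/(24·5.699)) = 20.216396
iter 1: u=0.945668  f(a)=+2.603e-01  f'(a)=-6.159e-01  a ← 20.216396 − (+2.603e-01/-6.159e-01) = 20.639093
iter 2: u=0.926300  f(a)=+8.389e-03  f'(a)=-5.767e-01  a ← 20.639093 − (+8.389e-03/-5.767e-01) = 20.653638
iter 3: u=0.925648  f(a)=+9.353e-06  f'(a)=-5.755e-01  a ← 20.653638 − (+9.353e-06/-5.755e-01) = 20.653654
iter 4: u=0.925647  f(a)=+1.165e-11  f'(a)=-5.755e-01  a ← 20.653654 − (+1.165e-11/-5.755e-01) = 20.653654
converged: |Δa| < 1e-12 after 4 iterations
sag = a·(cosh(S/(2a)) − 1) = 20.653654·(cosh(0.925647) − 1) = 9.498369
T_max/T_min = cosh(S/(2a)) = 1.459888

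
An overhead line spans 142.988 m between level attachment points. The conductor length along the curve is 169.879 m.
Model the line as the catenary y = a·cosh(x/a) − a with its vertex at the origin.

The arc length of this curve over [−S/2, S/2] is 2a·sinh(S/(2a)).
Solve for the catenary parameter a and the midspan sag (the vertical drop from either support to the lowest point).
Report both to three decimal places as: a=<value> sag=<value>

seed: a₀ = √(S³/(24(L−S))) = √(142.988³/(24·26.891)) = 67.303909
iter 1: u=1.062256  f(a)=+1.559e+00  f'(a)=-8.930e-01  a ← 67.303909 − (+1.559e+00/-8.930e-01) = 69.049297
iter 2: u=1.035405  f(a)=+6.269e-02  f'(a)=-8.224e-01  a ← 69.049297 − (+6.269e-02/-8.224e-01) = 69.125517
iter 3: u=1.034264  f(a)=+1.108e-04  f'(a)=-8.195e-01  a ← 69.125517 − (+1.108e-04/-8.195e-01) = 69.125652
iter 4: u=1.034261  f(a)=+3.477e-10  f'(a)=-8.195e-01  a ← 69.125652 − (+3.477e-10/-8.195e-01) = 69.125652
iter 5: u=1.034261  f(a)=-2.842e-14  f'(a)=-8.195e-01  a ← 69.125652 − (-2.842e-14/-8.195e-01) = 69.125652
converged: |Δa| < 1e-12 after 5 iterations
sag = a·(cosh(S/(2a)) − 1) = 69.125652·(cosh(1.034261) − 1) = 40.387244
T_max/T_min = cosh(S/(2a)) = 1.584258

a=69.126 sag=40.387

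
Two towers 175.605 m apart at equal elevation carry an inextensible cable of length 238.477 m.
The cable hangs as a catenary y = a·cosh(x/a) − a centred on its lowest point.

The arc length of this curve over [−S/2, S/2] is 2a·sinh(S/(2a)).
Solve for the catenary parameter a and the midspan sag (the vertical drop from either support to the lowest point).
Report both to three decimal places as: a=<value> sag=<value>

a=62.890 sag=71.917

seed: a₀ = √(S³/(24(L−S))) = √(175.605³/(24·62.872)) = 59.906101
iter 1: u=1.465669  f(a)=+7.109e+00  f'(a)=-2.586e+00  a ← 59.906101 − (+7.109e+00/-2.586e+00) = 62.655186
iter 2: u=1.401360  f(a)=+5.186e-01  f'(a)=-2.221e+00  a ← 62.655186 − (+5.186e-01/-2.221e+00) = 62.888681
iter 3: u=1.396157  f(a)=+3.241e-03  f'(a)=-2.193e+00  a ← 62.888681 − (+3.241e-03/-2.193e+00) = 62.890159
iter 4: u=1.396125  f(a)=+1.283e-07  f'(a)=-2.193e+00  a ← 62.890159 − (+1.283e-07/-2.193e+00) = 62.890159
iter 5: u=1.396125  f(a)=+2.842e-14  f'(a)=-2.193e+00  a ← 62.890159 − (+2.842e-14/-2.193e+00) = 62.890159
converged: |Δa| < 1e-12 after 5 iterations
sag = a·(cosh(S/(2a)) − 1) = 62.890159·(cosh(1.396125) − 1) = 71.917081
T_max/T_min = cosh(S/(2a)) = 2.143535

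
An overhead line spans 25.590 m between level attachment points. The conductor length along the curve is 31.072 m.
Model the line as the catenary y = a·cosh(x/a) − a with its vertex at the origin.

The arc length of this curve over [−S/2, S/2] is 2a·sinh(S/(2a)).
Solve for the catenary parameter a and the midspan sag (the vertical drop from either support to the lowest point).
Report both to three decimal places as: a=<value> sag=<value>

a=11.632 sag=7.776

seed: a₀ = √(S³/(24(L−S))) = √(25.590³/(24·5.482)) = 11.285747
iter 1: u=1.133731  f(a)=+3.633e-01  f'(a)=-1.102e+00  a ← 11.285747 − (+3.633e-01/-1.102e+00) = 11.615342
iter 2: u=1.101560  f(a)=+1.652e-02  f'(a)=-1.004e+00  a ← 11.615342 − (+1.652e-02/-1.004e+00) = 11.631797
iter 3: u=1.100002  f(a)=+3.778e-05  f'(a)=-9.995e-01  a ← 11.631797 − (+3.778e-05/-9.995e-01) = 11.631835
iter 4: u=1.099998  f(a)=+1.985e-10  f'(a)=-9.994e-01  a ← 11.631835 − (+1.985e-10/-9.994e-01) = 11.631835
iter 5: u=1.099998  f(a)=+0.000e+00  f'(a)=-9.994e-01  a ← 11.631835 − (+0.000e+00/-9.994e-01) = 11.631835
converged: |Δa| < 1e-12 after 5 iterations
sag = a·(cosh(S/(2a)) − 1) = 11.631835·(cosh(1.099998) − 1) = 7.776073
T_max/T_min = cosh(S/(2a)) = 1.668516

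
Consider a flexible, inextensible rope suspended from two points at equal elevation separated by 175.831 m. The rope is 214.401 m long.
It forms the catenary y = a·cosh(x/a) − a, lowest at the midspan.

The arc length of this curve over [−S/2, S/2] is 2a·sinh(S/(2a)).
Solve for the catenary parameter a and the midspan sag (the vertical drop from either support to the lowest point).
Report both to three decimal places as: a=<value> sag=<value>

a=79.036 sag=54.150

seed: a₀ = √(S³/(24(L−S))) = √(175.831³/(24·38.570)) = 76.632453
iter 1: u=1.147236  f(a)=+2.619e+00  f'(a)=-1.145e+00  a ← 76.632453 − (+2.619e+00/-1.145e+00) = 78.918988
iter 2: u=1.113997  f(a)=+1.218e-01  f'(a)=-1.041e+00  a ← 78.918988 − (+1.218e-01/-1.041e+00) = 79.035968
iter 3: u=1.112348  f(a)=+2.918e-04  f'(a)=-1.036e+00  a ← 79.035968 − (+2.918e-04/-1.036e+00) = 79.036250
iter 4: u=1.112344  f(a)=+1.684e-09  f'(a)=-1.036e+00  a ← 79.036250 − (+1.684e-09/-1.036e+00) = 79.036250
iter 5: u=1.112344  f(a)=+0.000e+00  f'(a)=-1.036e+00  a ← 79.036250 − (+0.000e+00/-1.036e+00) = 79.036250
converged: |Δa| < 1e-12 after 5 iterations
sag = a·(cosh(S/(2a)) − 1) = 79.036250·(cosh(1.112344) − 1) = 54.150371
T_max/T_min = cosh(S/(2a)) = 1.685133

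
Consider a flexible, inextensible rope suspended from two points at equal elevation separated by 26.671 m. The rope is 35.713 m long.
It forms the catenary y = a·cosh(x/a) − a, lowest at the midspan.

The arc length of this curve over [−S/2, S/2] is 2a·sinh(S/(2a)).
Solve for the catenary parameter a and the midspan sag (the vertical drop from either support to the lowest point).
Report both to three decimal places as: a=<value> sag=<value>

a=9.793 sag=10.573

seed: a₀ = √(S³/(24(L−S))) = √(26.671³/(24·9.042)) = 9.350204
iter 1: u=1.426226  f(a)=+9.654e-01  f'(a)=-2.357e+00  a ← 9.350204 − (+9.654e-01/-2.357e+00) = 9.759782
iter 2: u=1.366373  f(a)=+6.706e-02  f'(a)=-2.040e+00  a ← 9.759782 − (+6.706e-02/-2.040e+00) = 9.792653
iter 3: u=1.361786  f(a)=+3.770e-04  f'(a)=-2.017e+00  a ← 9.792653 − (+3.770e-04/-2.017e+00) = 9.792840
iter 4: u=1.361760  f(a)=+1.206e-08  f'(a)=-2.017e+00  a ← 9.792840 − (+1.206e-08/-2.017e+00) = 9.792840
iter 5: u=1.361760  f(a)=+0.000e+00  f'(a)=-2.017e+00  a ← 9.792840 − (+0.000e+00/-2.017e+00) = 9.792840
converged: |Δa| < 1e-12 after 5 iterations
sag = a·(cosh(S/(2a)) − 1) = 9.792840·(cosh(1.361760) − 1) = 10.572678
T_max/T_min = cosh(S/(2a)) = 2.079633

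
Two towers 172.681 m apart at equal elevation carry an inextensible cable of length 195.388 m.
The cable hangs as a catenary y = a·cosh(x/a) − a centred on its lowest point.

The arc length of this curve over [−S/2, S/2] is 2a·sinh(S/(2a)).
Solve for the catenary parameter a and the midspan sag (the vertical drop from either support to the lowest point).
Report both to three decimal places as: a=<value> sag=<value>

seed: a₀ = √(S³/(24(L−S))) = √(172.681³/(24·22.707)) = 97.203372
iter 1: u=0.888246  f(a)=+9.128e-01  f'(a)=-5.051e-01  a ← 97.203372 − (+9.128e-01/-5.051e-01) = 99.010427
iter 2: u=0.872034  f(a)=+2.608e-02  f'(a)=-4.766e-01  a ← 99.010427 − (+2.608e-02/-4.766e-01) = 99.065134
iter 3: u=0.871553  f(a)=+2.267e-05  f'(a)=-4.758e-01  a ← 99.065134 − (+2.267e-05/-4.758e-01) = 99.065182
iter 4: u=0.871552  f(a)=+1.711e-11  f'(a)=-4.758e-01  a ← 99.065182 − (+1.711e-11/-4.758e-01) = 99.065182
converged: |Δa| < 1e-12 after 4 iterations
sag = a·(cosh(S/(2a)) − 1) = 99.065182·(cosh(0.871552) − 1) = 40.067948
T_max/T_min = cosh(S/(2a)) = 1.404460

a=99.065 sag=40.068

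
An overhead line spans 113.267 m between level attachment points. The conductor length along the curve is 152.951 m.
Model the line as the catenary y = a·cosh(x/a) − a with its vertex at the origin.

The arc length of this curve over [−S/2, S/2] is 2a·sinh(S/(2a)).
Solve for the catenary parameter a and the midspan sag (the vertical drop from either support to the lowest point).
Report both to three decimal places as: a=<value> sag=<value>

a=40.968 sag=45.790

seed: a₀ = √(S³/(24(L−S))) = √(113.267³/(24·39.684)) = 39.060856
iter 1: u=1.449879  f(a)=+4.386e+00  f'(a)=-2.492e+00  a ← 39.060856 − (+4.386e+00/-2.492e+00) = 40.820638
iter 2: u=1.387374  f(a)=+3.138e-01  f'(a)=-2.147e+00  a ← 40.820638 − (+3.138e-01/-2.147e+00) = 40.966780
iter 3: u=1.382425  f(a)=+1.880e-03  f'(a)=-2.122e+00  a ← 40.966780 − (+1.880e-03/-2.122e+00) = 40.967666
iter 4: u=1.382395  f(a)=+6.839e-08  f'(a)=-2.122e+00  a ← 40.967666 − (+6.839e-08/-2.122e+00) = 40.967666
iter 5: u=1.382395  f(a)=+0.000e+00  f'(a)=-2.122e+00  a ← 40.967666 − (+0.000e+00/-2.122e+00) = 40.967666
converged: |Δa| < 1e-12 after 5 iterations
sag = a·(cosh(S/(2a)) − 1) = 40.967666·(cosh(1.382395) − 1) = 45.789765
T_max/T_min = cosh(S/(2a)) = 2.117705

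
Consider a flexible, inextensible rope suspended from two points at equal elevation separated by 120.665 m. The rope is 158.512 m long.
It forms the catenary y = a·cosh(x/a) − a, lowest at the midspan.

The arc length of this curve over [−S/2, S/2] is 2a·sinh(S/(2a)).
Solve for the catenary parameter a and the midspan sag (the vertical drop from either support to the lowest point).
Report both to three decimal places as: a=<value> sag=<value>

seed: a₀ = √(S³/(24(L−S))) = √(120.665³/(24·37.847)) = 43.979534
iter 1: u=1.371831  f(a)=+3.725e+00  f'(a)=-2.068e+00  a ← 43.979534 − (+3.725e+00/-2.068e+00) = 45.781203
iter 2: u=1.317844  f(a)=+2.411e-01  f'(a)=-1.808e+00  a ← 45.781203 − (+2.411e-01/-1.808e+00) = 45.914590
iter 3: u=1.314016  f(a)=+1.165e-03  f'(a)=-1.790e+00  a ← 45.914590 − (+1.165e-03/-1.790e+00) = 45.915241
iter 4: u=1.313997  f(a)=+2.749e-08  f'(a)=-1.790e+00  a ← 45.915241 − (+2.749e-08/-1.790e+00) = 45.915241
iter 5: u=1.313997  f(a)=-2.842e-14  f'(a)=-1.790e+00  a ← 45.915241 − (-2.842e-14/-1.790e+00) = 45.915241
converged: |Δa| < 1e-12 after 5 iterations
sag = a·(cosh(S/(2a)) − 1) = 45.915241·(cosh(1.313997) − 1) = 45.680190
T_max/T_min = cosh(S/(2a)) = 1.994881

a=45.915 sag=45.680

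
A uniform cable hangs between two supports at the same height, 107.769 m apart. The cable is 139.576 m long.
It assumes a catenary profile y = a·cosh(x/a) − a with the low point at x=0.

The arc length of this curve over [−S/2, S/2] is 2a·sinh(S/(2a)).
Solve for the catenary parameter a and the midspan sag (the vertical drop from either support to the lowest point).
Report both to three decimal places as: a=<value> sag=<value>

seed: a₀ = √(S³/(24(L−S))) = √(107.769³/(24·31.807)) = 40.492427
iter 1: u=1.330730  f(a)=+2.938e+00  f'(a)=-1.867e+00  a ← 40.492427 − (+2.938e+00/-1.867e+00) = 42.065726
iter 2: u=1.280960  f(a)=+1.799e-01  f'(a)=-1.645e+00  a ← 42.065726 − (+1.799e-01/-1.645e+00) = 42.175088
iter 3: u=1.277638  f(a)=+7.720e-04  f'(a)=-1.631e+00  a ← 42.175088 − (+7.720e-04/-1.631e+00) = 42.175562
iter 4: u=1.277624  f(a)=+1.435e-08  f'(a)=-1.631e+00  a ← 42.175562 − (+1.435e-08/-1.631e+00) = 42.175562
iter 5: u=1.277624  f(a)=+0.000e+00  f'(a)=-1.631e+00  a ← 42.175562 − (+0.000e+00/-1.631e+00) = 42.175562
converged: |Δa| < 1e-12 after 5 iterations
sag = a·(cosh(S/(2a)) − 1) = 42.175562·(cosh(1.277624) − 1) = 39.366715
T_max/T_min = cosh(S/(2a)) = 1.933401

a=42.176 sag=39.367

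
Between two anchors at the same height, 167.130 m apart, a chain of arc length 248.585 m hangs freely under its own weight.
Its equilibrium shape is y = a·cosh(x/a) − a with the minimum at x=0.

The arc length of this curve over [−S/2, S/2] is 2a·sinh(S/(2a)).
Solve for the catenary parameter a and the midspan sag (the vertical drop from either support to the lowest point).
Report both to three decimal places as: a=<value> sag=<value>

a=52.102 sag=82.669

seed: a₀ = √(S³/(24(L−S))) = √(167.130³/(24·81.455)) = 48.867163
iter 1: u=1.710044  f(a)=+1.277e+01  f'(a)=-4.416e+00  a ← 48.867163 − (+1.277e+01/-4.416e+00) = 51.759650
iter 2: u=1.614482  f(a)=+1.222e+00  f'(a)=-3.608e+00  a ← 51.759650 − (+1.222e+00/-3.608e+00) = 52.098317
iter 3: u=1.603987  f(a)=+1.380e-02  f'(a)=-3.527e+00  a ← 52.098317 − (+1.380e-02/-3.527e+00) = 52.102228
iter 4: u=1.603866  f(a)=+1.802e-06  f'(a)=-3.526e+00  a ← 52.102228 − (+1.802e-06/-3.526e+00) = 52.102229
iter 5: u=1.603866  f(a)=+5.684e-14  f'(a)=-3.526e+00  a ← 52.102229 − (+5.684e-14/-3.526e+00) = 52.102229
converged: |Δa| < 1e-12 after 5 iterations
sag = a·(cosh(S/(2a)) − 1) = 52.102229·(cosh(1.603866) − 1) = 82.668939
T_max/T_min = cosh(S/(2a)) = 2.586668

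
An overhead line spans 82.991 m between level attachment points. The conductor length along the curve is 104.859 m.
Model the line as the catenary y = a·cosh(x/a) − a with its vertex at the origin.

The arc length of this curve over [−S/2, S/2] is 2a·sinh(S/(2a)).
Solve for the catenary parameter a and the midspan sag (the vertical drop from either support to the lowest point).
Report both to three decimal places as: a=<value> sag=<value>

a=34.234 sag=28.382

seed: a₀ = √(S³/(24(L−S))) = √(82.991³/(24·21.868)) = 33.001702
iter 1: u=1.257375  f(a)=+1.795e+00  f'(a)=-1.547e+00  a ← 33.001702 − (+1.795e+00/-1.547e+00) = 34.162148
iter 2: u=1.214663  f(a)=+9.903e-02  f'(a)=-1.381e+00  a ← 34.162148 − (+9.903e-02/-1.381e+00) = 34.233881
iter 3: u=1.212118  f(a)=+3.403e-04  f'(a)=-1.371e+00  a ← 34.233881 − (+3.403e-04/-1.371e+00) = 34.234129
iter 4: u=1.212109  f(a)=+4.050e-09  f'(a)=-1.371e+00  a ← 34.234129 − (+4.050e-09/-1.371e+00) = 34.234129
iter 5: u=1.212109  f(a)=+4.263e-14  f'(a)=-1.371e+00  a ← 34.234129 − (+4.263e-14/-1.371e+00) = 34.234129
converged: |Δa| < 1e-12 after 5 iterations
sag = a·(cosh(S/(2a)) − 1) = 34.234129·(cosh(1.212109) − 1) = 28.382387
T_max/T_min = cosh(S/(2a)) = 1.829067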